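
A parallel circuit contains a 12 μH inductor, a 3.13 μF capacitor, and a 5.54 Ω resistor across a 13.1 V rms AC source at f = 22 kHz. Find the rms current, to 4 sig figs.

ω = 2πf = 138200 rad/s
X_L = ωL = 1.659 Ω
X_C = 1/(ωC) = 2.311 Ω
Parallel: admittances add. Y = 1/R + 1/(jωL) + jωC
Y = (0.1805 − j0.1702) S
|Y| = 0.2481 S → |Z| = 1/|Y| = 4.031 Ω, ∠Z = −∠Y = 43.32°
I = V/|Z| = 13.1/4.031 = 3.250 A

3.250 A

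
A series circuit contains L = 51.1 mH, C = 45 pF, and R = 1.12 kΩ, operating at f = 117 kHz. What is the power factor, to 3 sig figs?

0.151

ω = 2πf = 735100 rad/s
X_L = ωL = 37600 Ω
X_C = 1/(ωC) = 30200 Ω
Net reactance X = X_L − X_C = 7340 Ω
Z = 1120 + j7340 Ω
|Z| = √(1120² + 7340²) = 7420 Ω
∠Z = arctan(7340/1120) = 81.3°
cos φ = cos(81.3°) = 0.151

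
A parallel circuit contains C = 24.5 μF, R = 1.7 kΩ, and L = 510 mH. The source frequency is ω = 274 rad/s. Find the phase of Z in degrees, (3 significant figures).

X_L = ωL = 140 Ω
X_C = 1/(ωC) = 149 Ω
Parallel: admittances add. Y = 1/R + 1/(jωL) + jωC
Y = (0.000588 − j0.000443) S
|Y| = 0.000736 S → |Z| = 1/|Y| = 1360 Ω, ∠Z = −∠Y = 37.0°

37.0°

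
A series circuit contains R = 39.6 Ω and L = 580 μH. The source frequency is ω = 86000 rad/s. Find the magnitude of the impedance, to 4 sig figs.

63.69 Ω

X_L = ωL = 49.88 Ω
Z = 39.60 + j49.88 Ω
|Z| = √(39.60² + 49.88²) = 63.69 Ω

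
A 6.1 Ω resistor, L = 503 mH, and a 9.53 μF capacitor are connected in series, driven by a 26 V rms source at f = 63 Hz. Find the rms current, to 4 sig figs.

ω = 2πf = 395.8 rad/s
X_L = ωL = 199.1 Ω
X_C = 1/(ωC) = 265.1 Ω
Net reactance X = X_L − X_C = -65.98 Ω
Z = 6.100 − j65.98 Ω
|Z| = √(6.100² + 65.98²) = 66.26 Ω
I = V/|Z| = 26/66.26 = 392.4 mA

392.4 mA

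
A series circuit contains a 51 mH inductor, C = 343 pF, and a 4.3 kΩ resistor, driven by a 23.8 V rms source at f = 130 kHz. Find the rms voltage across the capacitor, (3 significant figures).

2.22 V

ω = 2πf = 816800 rad/s
X_L = ωL = 41700 Ω
X_C = 1/(ωC) = 3570 Ω
Net reactance X = X_L − X_C = 38100 Ω
Z = 4300 + j38100 Ω
|Z| = √(4300² + 38100²) = 38300 Ω
I = V/|Z| = 621 μA
V_C = I·|Z_C| = 0.000621 × 3570 = 2.22 V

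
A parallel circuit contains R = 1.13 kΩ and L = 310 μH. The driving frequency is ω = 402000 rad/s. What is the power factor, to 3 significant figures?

X_L = ωL = 125 Ω
Parallel: admittances add. Y = 1/R + 1/(jωL)
Y = (0.000885 − j0.00802) S
|Y| = 0.00807 S → |Z| = 1/|Y| = 124 Ω, ∠Z = −∠Y = 83.7°
cos φ = cos(83.7°) = 0.110

0.110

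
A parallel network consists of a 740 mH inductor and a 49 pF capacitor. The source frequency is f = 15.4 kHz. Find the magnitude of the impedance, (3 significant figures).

108000 Ω

ω = 2πf = 96760 rad/s
X_L = ωL = 71600 Ω
X_C = 1/(ωC) = 211000 Ω
Parallel: admittances add. Y = 1/(jωL) + jωC
Y = (0 − j9.22e-06) S
|Y| = 9.22e-06 S → |Z| = 1/|Y| = 108000 Ω, ∠Z = −∠Y = 90.0°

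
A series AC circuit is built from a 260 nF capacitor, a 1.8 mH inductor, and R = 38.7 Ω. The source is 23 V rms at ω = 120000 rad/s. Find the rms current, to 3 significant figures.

122 mA

X_L = ωL = 216 Ω
X_C = 1/(ωC) = 32.1 Ω
Net reactance X = X_L − X_C = 184 Ω
Z = 38.7 + j184 Ω
|Z| = √(38.7² + 184²) = 188 Ω
I = V/|Z| = 23/188 = 122 mA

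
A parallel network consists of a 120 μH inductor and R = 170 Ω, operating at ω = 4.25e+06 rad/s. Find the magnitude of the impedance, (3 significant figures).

161 Ω

X_L = ωL = 510 Ω
Parallel: admittances add. Y = 1/R + 1/(jωL)
Y = (0.00588 − j0.00196) S
|Y| = 0.00620 S → |Z| = 1/|Y| = 161 Ω, ∠Z = −∠Y = 18.4°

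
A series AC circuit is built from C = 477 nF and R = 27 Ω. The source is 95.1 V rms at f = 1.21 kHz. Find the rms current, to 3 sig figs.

343 mA

ω = 2πf = 7603 rad/s
X_C = 1/(ωC) = 276 Ω
Z = 27.0 − j276 Ω
|Z| = √(27.0² + 276²) = 277 Ω
I = V/|Z| = 95.1/277 = 343 mA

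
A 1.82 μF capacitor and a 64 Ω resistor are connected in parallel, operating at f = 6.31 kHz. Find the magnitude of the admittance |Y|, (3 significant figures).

73.8 mS

ω = 2πf = 39650 rad/s
X_C = 1/(ωC) = 13.9 Ω
Parallel: admittances add. Y = 1/R + jωC
Y = (0.0156 + j0.0722) S
|Y| = 0.0738 S → |Z| = 1/|Y| = 13.5 Ω, ∠Z = −∠Y = -77.8°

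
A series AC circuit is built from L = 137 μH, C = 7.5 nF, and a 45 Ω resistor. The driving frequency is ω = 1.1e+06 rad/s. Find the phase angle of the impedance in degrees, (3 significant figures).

33.2°

X_L = ωL = 151 Ω
X_C = 1/(ωC) = 121 Ω
Net reactance X = X_L − X_C = 29.5 Ω
Z = 45.0 + j29.5 Ω
|Z| = √(45.0² + 29.5²) = 53.8 Ω
∠Z = arctan(29.5/45.0) = 33.2°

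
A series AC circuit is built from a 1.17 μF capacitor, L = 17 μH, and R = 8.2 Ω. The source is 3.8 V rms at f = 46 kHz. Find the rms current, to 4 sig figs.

ω = 2πf = 289000 rad/s
X_L = ωL = 4.913 Ω
X_C = 1/(ωC) = 2.957 Ω
Net reactance X = X_L − X_C = 1.956 Ω
Z = 8.200 + j1.956 Ω
|Z| = √(8.200² + 1.956²) = 8.430 Ω
I = V/|Z| = 3.8/8.430 = 450.8 mA

450.8 mA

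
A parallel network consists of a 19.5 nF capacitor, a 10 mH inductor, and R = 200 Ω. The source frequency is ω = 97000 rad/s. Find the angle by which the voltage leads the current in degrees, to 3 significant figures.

-9.77°

X_L = ωL = 970 Ω
X_C = 1/(ωC) = 529 Ω
Parallel: admittances add. Y = 1/R + 1/(jωL) + jωC
Y = (0.00500 + j0.000861) S
|Y| = 0.00507 S → |Z| = 1/|Y| = 197 Ω, ∠Z = −∠Y = -9.77°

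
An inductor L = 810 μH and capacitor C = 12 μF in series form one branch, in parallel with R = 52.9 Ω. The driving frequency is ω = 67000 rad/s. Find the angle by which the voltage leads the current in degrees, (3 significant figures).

X_L = ωL = 54.3 Ω
X_C = 1/(ωC) = 1.24 Ω
Branch 1: Z₁ = R = 52.9 Ω
Branch 2 (series LC): Z₂ = j(X_L − X_C) = j53.0 Ω
Parallel: Z = Z₁Z₂/(Z₁+Z₂), |Z| = 37.5 Ω, ∠Z = 44.9°

44.9°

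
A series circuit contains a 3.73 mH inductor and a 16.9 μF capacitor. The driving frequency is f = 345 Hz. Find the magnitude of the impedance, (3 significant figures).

ω = 2πf = 2168 rad/s
X_L = ωL = 8.09 Ω
X_C = 1/(ωC) = 27.3 Ω
Net reactance X = X_L − X_C = -19.2 Ω
Z = − j19.2 Ω
|Z| = √(0² + 19.2²) = 19.2 Ω

19.2 Ω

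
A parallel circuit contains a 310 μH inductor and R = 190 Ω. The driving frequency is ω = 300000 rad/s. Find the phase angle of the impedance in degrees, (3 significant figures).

X_L = ωL = 93.0 Ω
Parallel: admittances add. Y = 1/R + 1/(jωL)
Y = (0.00526 − j0.0108) S
|Y| = 0.0120 S → |Z| = 1/|Y| = 83.5 Ω, ∠Z = −∠Y = 63.9°

63.9°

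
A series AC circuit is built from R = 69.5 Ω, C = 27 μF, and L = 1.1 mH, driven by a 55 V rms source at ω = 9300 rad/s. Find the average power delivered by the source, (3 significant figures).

43.2 W

X_L = ωL = 10.2 Ω
X_C = 1/(ωC) = 3.98 Ω
Net reactance X = X_L − X_C = 6.25 Ω
Z = 69.5 + j6.25 Ω
|Z| = √(69.5² + 6.25²) = 69.8 Ω
∠Z = arctan(6.25/69.5) = 5.14°
I = V/|Z| = 788 mA
P = VI cos φ = 55 × 0.788 × cos(5.14°) = 43.2 W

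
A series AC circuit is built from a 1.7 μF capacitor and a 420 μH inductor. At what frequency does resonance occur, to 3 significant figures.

5.96 kHz

ω₀ = 1/√(LC) = 1/√(0.00042 × 1.7e-06) = 37420 rad/s
f₀ = ω₀/(2π) = 5.96 kHz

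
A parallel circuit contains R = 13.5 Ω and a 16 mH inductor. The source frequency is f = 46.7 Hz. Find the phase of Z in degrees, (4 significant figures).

ω = 2πf = 293.4 rad/s
X_L = ωL = 4.695 Ω
Parallel: admittances add. Y = 1/R + 1/(jωL)
Y = (0.07407 − j0.2130) S
|Y| = 0.2255 S → |Z| = 1/|Y| = 4.434 Ω, ∠Z = −∠Y = 70.82°

70.82°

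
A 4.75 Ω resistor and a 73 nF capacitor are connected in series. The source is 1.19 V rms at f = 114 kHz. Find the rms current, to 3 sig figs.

ω = 2πf = 716300 rad/s
X_C = 1/(ωC) = 19.1 Ω
Z = 4.75 − j19.1 Ω
|Z| = √(4.75² + 19.1²) = 19.7 Ω
I = V/|Z| = 1.19/19.7 = 60.4 mA

60.4 mA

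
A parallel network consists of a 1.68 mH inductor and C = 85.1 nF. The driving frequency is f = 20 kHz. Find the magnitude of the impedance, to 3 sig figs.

168 Ω

ω = 2πf = 125700 rad/s
X_L = ωL = 211 Ω
X_C = 1/(ωC) = 93.5 Ω
Parallel: admittances add. Y = 1/(jωL) + jωC
Y = (0 + j0.00596) S
|Y| = 0.00596 S → |Z| = 1/|Y| = 168 Ω, ∠Z = −∠Y = -90.0°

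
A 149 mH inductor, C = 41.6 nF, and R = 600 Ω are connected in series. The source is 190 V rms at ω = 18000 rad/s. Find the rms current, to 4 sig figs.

128.9 mA

X_L = ωL = 2682 Ω
X_C = 1/(ωC) = 1335 Ω
Net reactance X = X_L − X_C = 1347 Ω
Z = 600.0 + j1347 Ω
|Z| = √(600.0² + 1347²) = 1474 Ω
I = V/|Z| = 190/1474 = 128.9 mA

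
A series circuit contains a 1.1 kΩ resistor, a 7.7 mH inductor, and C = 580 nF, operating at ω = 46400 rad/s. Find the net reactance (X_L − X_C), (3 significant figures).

X_L = ωL = 357 Ω
X_C = 1/(ωC) = 37.2 Ω
X = 357 − 37.2 = 320 Ω

320 Ω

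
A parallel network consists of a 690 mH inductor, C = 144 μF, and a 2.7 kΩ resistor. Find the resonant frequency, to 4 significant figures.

15.97 Hz

ω₀ = 1/√(LC) = 1/√(0.69 × 0.000144) = 100.3 rad/s
f₀ = ω₀/(2π) = 15.97 Hz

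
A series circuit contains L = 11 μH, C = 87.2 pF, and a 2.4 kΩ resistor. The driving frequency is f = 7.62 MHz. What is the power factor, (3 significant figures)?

0.993

ω = 2πf = 4.788e+07 rad/s
X_L = ωL = 527 Ω
X_C = 1/(ωC) = 240 Ω
Net reactance X = X_L − X_C = 287 Ω
Z = 2400 + j287 Ω
|Z| = √(2400² + 287²) = 2420 Ω
∠Z = arctan(287/2400) = 6.82°
cos φ = cos(6.82°) = 0.993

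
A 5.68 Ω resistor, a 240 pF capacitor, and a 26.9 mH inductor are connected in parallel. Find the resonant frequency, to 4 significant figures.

62.64 kHz

ω₀ = 1/√(LC) = 1/√(0.0269 × 2.4e-10) = 393600 rad/s
f₀ = ω₀/(2π) = 62.64 kHz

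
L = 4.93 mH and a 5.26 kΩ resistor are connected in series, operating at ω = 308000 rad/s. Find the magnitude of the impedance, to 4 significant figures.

5475 Ω

X_L = ωL = 1518 Ω
Z = 5260 + j1518 Ω
|Z| = √(5260² + 1518²) = 5475 Ω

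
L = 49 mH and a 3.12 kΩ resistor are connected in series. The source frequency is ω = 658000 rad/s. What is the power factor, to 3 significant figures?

X_L = ωL = 32200 Ω
Z = 3120 + j32200 Ω
|Z| = √(3120² + 32200²) = 32400 Ω
∠Z = arctan(32200/3120) = 84.5°
cos φ = cos(84.5°) = 0.0963

0.0963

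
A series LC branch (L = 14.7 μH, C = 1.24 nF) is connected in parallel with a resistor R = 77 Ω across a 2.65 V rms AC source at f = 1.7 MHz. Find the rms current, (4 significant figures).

ω = 2πf = 1.068e+07 rad/s
X_L = ωL = 157.0 Ω
X_C = 1/(ωC) = 75.50 Ω
Branch 1: Z₁ = R = 77.00 Ω
Branch 2 (series LC): Z₂ = j(X_L − X_C) = j81.52 Ω
Parallel: Z = Z₁Z₂/(Z₁+Z₂), |Z| = 55.98 Ω, ∠Z = 43.37°
I = V/|Z| = 2.65/55.98 = 47.34 mA

47.34 mA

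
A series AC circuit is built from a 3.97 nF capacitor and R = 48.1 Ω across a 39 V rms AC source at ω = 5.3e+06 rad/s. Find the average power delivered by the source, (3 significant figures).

16.0 W

X_C = 1/(ωC) = 47.5 Ω
Z = 48.1 − j47.5 Ω
|Z| = √(48.1² + 47.5²) = 67.6 Ω
∠Z = arctan(-47.5/48.1) = -44.7°
I = V/|Z| = 577 mA
P = VI cos φ = 39 × 0.577 × cos(-44.7°) = 16.0 W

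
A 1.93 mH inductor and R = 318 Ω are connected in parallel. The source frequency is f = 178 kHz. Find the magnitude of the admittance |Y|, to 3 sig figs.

ω = 2πf = 1.118e+06 rad/s
X_L = ωL = 2160 Ω
Parallel: admittances add. Y = 1/R + 1/(jωL)
Y = (0.00314 − j0.000463) S
|Y| = 0.00318 S → |Z| = 1/|Y| = 315 Ω, ∠Z = −∠Y = 8.38°

3.18 mS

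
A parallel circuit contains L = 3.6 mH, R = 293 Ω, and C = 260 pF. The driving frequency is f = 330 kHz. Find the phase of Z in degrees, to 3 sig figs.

ω = 2πf = 2.073e+06 rad/s
X_L = ωL = 7460 Ω
X_C = 1/(ωC) = 1850 Ω
Parallel: admittances add. Y = 1/R + 1/(jωL) + jωC
Y = (0.00341 + j0.000405) S
|Y| = 0.00344 S → |Z| = 1/|Y| = 291 Ω, ∠Z = −∠Y = -6.77°

-6.77°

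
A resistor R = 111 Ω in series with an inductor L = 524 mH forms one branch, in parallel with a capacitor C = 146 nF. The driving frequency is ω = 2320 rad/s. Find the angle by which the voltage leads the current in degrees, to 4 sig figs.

X_L = ωL = 1216 Ω
X_C = 1/(ωC) = 2952 Ω
Branch 1 (R+jX_L): Z₁ = 111.0 + j1216 Ω, |Z₁| = 1221 Ω
Branch 2 (−jX_C): Z₂ = −j2952 Ω
Parallel: Z = Z₁Z₂/(Z₁+Z₂), |Z| = 2071 Ω, ∠Z = 81.13°

81.13°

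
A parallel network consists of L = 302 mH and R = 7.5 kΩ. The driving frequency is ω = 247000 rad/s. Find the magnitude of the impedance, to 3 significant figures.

7460 Ω

X_L = ωL = 74600 Ω
Parallel: admittances add. Y = 1/R + 1/(jωL)
Y = (0.000133 − j1.34e-05) S
|Y| = 0.000134 S → |Z| = 1/|Y| = 7460 Ω, ∠Z = −∠Y = 5.74°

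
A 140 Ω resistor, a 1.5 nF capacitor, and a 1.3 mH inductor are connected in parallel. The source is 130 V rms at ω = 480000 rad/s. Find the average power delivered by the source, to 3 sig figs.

X_L = ωL = 624 Ω
X_C = 1/(ωC) = 1390 Ω
Parallel: admittances add. Y = 1/R + 1/(jωL) + jωC
Y = (0.00714 − j0.000883) S
|Y| = 0.00720 S → |Z| = 1/|Y| = 139 Ω, ∠Z = −∠Y = 7.04°
I = V/|Z| = 936 mA
P = VI cos φ = 130 × 0.936 × cos(7.04°) = 121 W

121 W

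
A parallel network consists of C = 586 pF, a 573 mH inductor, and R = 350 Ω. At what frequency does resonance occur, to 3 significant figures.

8.69 kHz

ω₀ = 1/√(LC) = 1/√(0.573 × 5.86e-10) = 54570 rad/s
f₀ = ω₀/(2π) = 8.69 kHz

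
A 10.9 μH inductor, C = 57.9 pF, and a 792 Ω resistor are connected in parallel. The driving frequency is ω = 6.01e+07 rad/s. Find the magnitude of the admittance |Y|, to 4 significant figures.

X_L = ωL = 655.1 Ω
X_C = 1/(ωC) = 287.4 Ω
Parallel: admittances add. Y = 1/R + 1/(jωL) + jωC
Y = (0.001263 + j0.001953) S
|Y| = 0.002326 S → |Z| = 1/|Y| = 430.0 Ω, ∠Z = −∠Y = -57.12°

2.326 mS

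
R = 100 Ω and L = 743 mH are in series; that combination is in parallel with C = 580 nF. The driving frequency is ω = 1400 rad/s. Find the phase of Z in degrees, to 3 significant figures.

X_L = ωL = 1040 Ω
X_C = 1/(ωC) = 1230 Ω
Branch 1 (R+jX_L): Z₁ = 100 + j1040 Ω, |Z₁| = 1040 Ω
Branch 2 (−jX_C): Z₂ = −j1230 Ω
Parallel: Z = Z₁Z₂/(Z₁+Z₂), |Z| = 5960 Ω, ∠Z = 56.9°

56.9°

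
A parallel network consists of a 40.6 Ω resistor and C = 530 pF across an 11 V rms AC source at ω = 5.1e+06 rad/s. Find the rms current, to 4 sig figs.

X_C = 1/(ωC) = 370.0 Ω
Parallel: admittances add. Y = 1/R + jωC
Y = (0.02463 + j0.002703) S
|Y| = 0.02478 S → |Z| = 1/|Y| = 40.36 Ω, ∠Z = −∠Y = -6.263°
I = V/|Z| = 11/40.36 = 272.6 mA

272.6 mA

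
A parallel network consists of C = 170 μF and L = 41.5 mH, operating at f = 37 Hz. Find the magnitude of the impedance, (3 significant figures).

ω = 2πf = 232.5 rad/s
X_L = ωL = 9.65 Ω
X_C = 1/(ωC) = 25.3 Ω
Parallel: admittances add. Y = 1/(jωL) + jωC
Y = (0 − j0.0641) S
|Y| = 0.0641 S → |Z| = 1/|Y| = 15.6 Ω, ∠Z = −∠Y = 90.0°

15.6 Ω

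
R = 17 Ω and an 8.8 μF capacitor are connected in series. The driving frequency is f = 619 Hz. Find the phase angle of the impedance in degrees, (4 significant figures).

-59.81°

ω = 2πf = 3889 rad/s
X_C = 1/(ωC) = 29.22 Ω
Z = 17.00 − j29.22 Ω
|Z| = √(17.00² + 29.22²) = 33.80 Ω
∠Z = arctan(-29.22/17.00) = -59.81°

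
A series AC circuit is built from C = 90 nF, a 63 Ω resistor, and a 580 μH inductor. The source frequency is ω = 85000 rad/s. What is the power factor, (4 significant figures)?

X_L = ωL = 49.30 Ω
X_C = 1/(ωC) = 130.7 Ω
Net reactance X = X_L − X_C = -81.42 Ω
Z = 63.00 − j81.42 Ω
|Z| = √(63.00² + 81.42²) = 102.9 Ω
∠Z = arctan(-81.42/63.00) = -52.27°
cos φ = cos(-52.27°) = 0.6120

0.6120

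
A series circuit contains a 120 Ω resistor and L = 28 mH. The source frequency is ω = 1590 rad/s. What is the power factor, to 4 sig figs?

X_L = ωL = 44.52 Ω
Z = 120.0 + j44.52 Ω
|Z| = √(120.0² + 44.52²) = 128.0 Ω
∠Z = arctan(44.52/120.0) = 20.35°
cos φ = cos(20.35°) = 0.9376

0.9376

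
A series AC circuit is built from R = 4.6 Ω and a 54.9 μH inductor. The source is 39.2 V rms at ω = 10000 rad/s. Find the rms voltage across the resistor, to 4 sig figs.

X_L = ωL = 0.5490 Ω
Z = 4.600 + j0.5490 Ω
|Z| = √(4.600² + 0.5490²) = 4.633 Ω
I = V/|Z| = 8.462 A
V_R = I·|Z_R| = 8.462 × 4.600 = 38.92 V

38.92 V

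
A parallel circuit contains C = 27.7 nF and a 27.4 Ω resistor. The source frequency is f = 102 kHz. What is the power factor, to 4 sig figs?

ω = 2πf = 640900 rad/s
X_C = 1/(ωC) = 56.33 Ω
Parallel: admittances add. Y = 1/R + jωC
Y = (0.03650 + j0.01775) S
|Y| = 0.04058 S → |Z| = 1/|Y| = 24.64 Ω, ∠Z = −∠Y = -25.94°
cos φ = cos(-25.94°) = 0.8993

0.8993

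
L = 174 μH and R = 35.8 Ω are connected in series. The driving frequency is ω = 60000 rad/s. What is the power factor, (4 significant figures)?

0.9600

X_L = ωL = 10.44 Ω
Z = 35.80 + j10.44 Ω
|Z| = √(35.80² + 10.44²) = 37.29 Ω
∠Z = arctan(10.44/35.80) = 16.26°
cos φ = cos(16.26°) = 0.9600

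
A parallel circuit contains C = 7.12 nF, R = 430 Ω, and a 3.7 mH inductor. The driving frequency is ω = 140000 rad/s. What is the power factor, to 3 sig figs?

X_L = ωL = 518 Ω
X_C = 1/(ωC) = 1000 Ω
Parallel: admittances add. Y = 1/R + 1/(jωL) + jωC
Y = (0.00233 − j0.000934) S
|Y| = 0.00251 S → |Z| = 1/|Y| = 399 Ω, ∠Z = −∠Y = 21.9°
cos φ = cos(21.9°) = 0.928

0.928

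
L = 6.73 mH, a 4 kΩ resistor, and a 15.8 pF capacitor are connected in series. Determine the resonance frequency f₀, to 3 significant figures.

ω₀ = 1/√(LC) = 1/√(0.00673 × 1.58e-11) = 3.067e+06 rad/s
f₀ = ω₀/(2π) = 488 kHz

488 kHz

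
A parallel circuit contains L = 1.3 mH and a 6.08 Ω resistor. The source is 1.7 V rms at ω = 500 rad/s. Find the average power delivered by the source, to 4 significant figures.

475.3 mW

X_L = ωL = 0.6500 Ω
Parallel: admittances add. Y = 1/R + 1/(jωL)
Y = (0.1645 − j1.538) S
|Y| = 1.547 S → |Z| = 1/|Y| = 0.6463 Ω, ∠Z = −∠Y = 83.90°
I = V/|Z| = 2.630 A
P = VI cos φ = 1.7 × 2.630 × cos(83.90°) = 475.3 mW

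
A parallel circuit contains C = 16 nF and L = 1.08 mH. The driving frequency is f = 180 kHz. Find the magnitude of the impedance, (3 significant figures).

57.9 Ω

ω = 2πf = 1.131e+06 rad/s
X_L = ωL = 1220 Ω
X_C = 1/(ωC) = 55.3 Ω
Parallel: admittances add. Y = 1/(jωL) + jωC
Y = (0 + j0.0173) S
|Y| = 0.0173 S → |Z| = 1/|Y| = 57.9 Ω, ∠Z = −∠Y = -90.0°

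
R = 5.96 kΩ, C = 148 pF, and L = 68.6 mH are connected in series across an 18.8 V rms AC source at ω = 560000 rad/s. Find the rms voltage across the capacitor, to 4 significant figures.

X_L = ωL = 38420 Ω
X_C = 1/(ωC) = 12070 Ω
Net reactance X = X_L − X_C = 26350 Ω
Z = 5960 + j26350 Ω
|Z| = √(5960² + 26350²) = 27020 Ω
I = V/|Z| = 695.9 μA
V_C = I·|Z_C| = 0.0006959 × 12070 = 8.396 V

8.396 V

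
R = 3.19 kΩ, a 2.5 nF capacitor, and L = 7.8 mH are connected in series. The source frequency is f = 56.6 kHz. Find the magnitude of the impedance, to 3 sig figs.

3590 Ω

ω = 2πf = 355600 rad/s
X_L = ωL = 2770 Ω
X_C = 1/(ωC) = 1120 Ω
Net reactance X = X_L − X_C = 1650 Ω
Z = 3190 + j1650 Ω
|Z| = √(3190² + 1650²) = 3590 Ω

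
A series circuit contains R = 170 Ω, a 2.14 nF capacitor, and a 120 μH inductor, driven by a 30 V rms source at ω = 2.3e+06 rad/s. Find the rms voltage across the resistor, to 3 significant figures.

27.6 V

X_L = ωL = 276 Ω
X_C = 1/(ωC) = 203 Ω
Net reactance X = X_L − X_C = 72.8 Ω
Z = 170 + j72.8 Ω
|Z| = √(170² + 72.8²) = 185 Ω
I = V/|Z| = 162 mA
V_R = I·|Z_R| = 0.162 × 170 = 27.6 V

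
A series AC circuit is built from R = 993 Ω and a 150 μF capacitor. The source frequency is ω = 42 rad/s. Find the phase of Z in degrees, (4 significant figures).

-9.082°

X_C = 1/(ωC) = 158.7 Ω
Z = 993.0 − j158.7 Ω
|Z| = √(993.0² + 158.7²) = 1006 Ω
∠Z = arctan(-158.7/993.0) = -9.082°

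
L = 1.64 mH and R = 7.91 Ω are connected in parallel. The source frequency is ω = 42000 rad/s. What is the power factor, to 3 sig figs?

0.993

X_L = ωL = 68.9 Ω
Parallel: admittances add. Y = 1/R + 1/(jωL)
Y = (0.126 − j0.0145) S
|Y| = 0.127 S → |Z| = 1/|Y| = 7.86 Ω, ∠Z = −∠Y = 6.55°
cos φ = cos(6.55°) = 0.993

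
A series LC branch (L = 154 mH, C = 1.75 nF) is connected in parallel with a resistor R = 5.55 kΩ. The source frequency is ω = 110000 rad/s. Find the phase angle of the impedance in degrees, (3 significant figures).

X_L = ωL = 16900 Ω
X_C = 1/(ωC) = 5190 Ω
Branch 1: Z₁ = R = 5550 Ω
Branch 2 (series LC): Z₂ = j(X_L − X_C) = j11700 Ω
Parallel: Z = Z₁Z₂/(Z₁+Z₂), |Z| = 5020 Ω, ∠Z = 25.3°

25.3°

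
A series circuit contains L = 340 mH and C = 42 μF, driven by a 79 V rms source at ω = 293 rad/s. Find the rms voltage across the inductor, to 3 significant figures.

429 V

X_L = ωL = 99.6 Ω
X_C = 1/(ωC) = 81.3 Ω
Net reactance X = X_L − X_C = 18.4 Ω
Z = j18.4 Ω
|Z| = √(0² + 18.4²) = 18.4 Ω
I = V/|Z| = 4.30 A
V_L = I·|Z_L| = 4.30 × 99.6 = 429 V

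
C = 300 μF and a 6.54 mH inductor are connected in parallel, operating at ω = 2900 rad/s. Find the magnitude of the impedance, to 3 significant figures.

X_L = ωL = 19.0 Ω
X_C = 1/(ωC) = 1.15 Ω
Parallel: admittances add. Y = 1/(jωL) + jωC
Y = (0 + j0.817) S
|Y| = 0.817 S → |Z| = 1/|Y| = 1.22 Ω, ∠Z = −∠Y = -90.0°

1.22 Ω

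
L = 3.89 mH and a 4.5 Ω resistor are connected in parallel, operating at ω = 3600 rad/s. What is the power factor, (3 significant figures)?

X_L = ωL = 14.0 Ω
Parallel: admittances add. Y = 1/R + 1/(jωL)
Y = (0.222 − j0.0714) S
|Y| = 0.233 S → |Z| = 1/|Y| = 4.28 Ω, ∠Z = −∠Y = 17.8°
cos φ = cos(17.8°) = 0.952

0.952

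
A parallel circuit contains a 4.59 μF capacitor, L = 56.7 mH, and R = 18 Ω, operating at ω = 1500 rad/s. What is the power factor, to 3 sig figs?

X_L = ωL = 85.0 Ω
X_C = 1/(ωC) = 145 Ω
Parallel: admittances add. Y = 1/R + 1/(jωL) + jωC
Y = (0.0556 − j0.00487) S
|Y| = 0.0558 S → |Z| = 1/|Y| = 17.9 Ω, ∠Z = −∠Y = 5.01°
cos φ = cos(5.01°) = 0.996

0.996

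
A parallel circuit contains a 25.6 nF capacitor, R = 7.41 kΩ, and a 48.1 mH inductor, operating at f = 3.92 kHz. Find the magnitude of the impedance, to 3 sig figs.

ω = 2πf = 24630 rad/s
X_L = ωL = 1180 Ω
X_C = 1/(ωC) = 1590 Ω
Parallel: admittances add. Y = 1/R + 1/(jωL) + jωC
Y = (0.000135 − j0.000214) S
|Y| = 0.000253 S → |Z| = 1/|Y| = 3960 Ω, ∠Z = −∠Y = 57.7°

3960 Ω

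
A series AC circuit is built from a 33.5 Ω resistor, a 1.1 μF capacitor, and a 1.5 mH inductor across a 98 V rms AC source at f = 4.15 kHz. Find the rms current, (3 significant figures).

2.90 A

ω = 2πf = 26080 rad/s
X_L = ωL = 39.1 Ω
X_C = 1/(ωC) = 34.9 Ω
Net reactance X = X_L − X_C = 4.25 Ω
Z = 33.5 + j4.25 Ω
|Z| = √(33.5² + 4.25²) = 33.8 Ω
I = V/|Z| = 98/33.8 = 2.90 A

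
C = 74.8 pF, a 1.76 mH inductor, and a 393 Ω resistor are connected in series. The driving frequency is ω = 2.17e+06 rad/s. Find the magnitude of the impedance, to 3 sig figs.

2370 Ω

X_L = ωL = 3820 Ω
X_C = 1/(ωC) = 6160 Ω
Net reactance X = X_L − X_C = -2340 Ω
Z = 393 − j2340 Ω
|Z| = √(393² + 2340²) = 2370 Ω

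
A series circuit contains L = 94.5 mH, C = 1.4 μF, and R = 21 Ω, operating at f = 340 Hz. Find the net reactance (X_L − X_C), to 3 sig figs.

ω = 2πf = 2136 rad/s
X_L = ωL = 202 Ω
X_C = 1/(ωC) = 334 Ω
X = 202 − 334 = -132 Ω

-132 Ω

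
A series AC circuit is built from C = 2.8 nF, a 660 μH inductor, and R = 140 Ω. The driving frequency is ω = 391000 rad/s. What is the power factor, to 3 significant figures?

0.209

X_L = ωL = 258 Ω
X_C = 1/(ωC) = 913 Ω
Net reactance X = X_L − X_C = -655 Ω
Z = 140 − j655 Ω
|Z| = √(140² + 655²) = 670 Ω
∠Z = arctan(-655/140) = -77.9°
cos φ = cos(-77.9°) = 0.209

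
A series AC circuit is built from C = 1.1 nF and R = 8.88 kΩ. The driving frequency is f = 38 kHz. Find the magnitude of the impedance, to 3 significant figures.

9660 Ω

ω = 2πf = 238800 rad/s
X_C = 1/(ωC) = 3810 Ω
Z = 8880 − j3810 Ω
|Z| = √(8880² + 3810²) = 9660 Ω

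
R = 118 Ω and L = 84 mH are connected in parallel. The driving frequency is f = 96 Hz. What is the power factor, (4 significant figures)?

0.3946

ω = 2πf = 603.2 rad/s
X_L = ωL = 50.67 Ω
Parallel: admittances add. Y = 1/R + 1/(jωL)
Y = (0.008475 − j0.01974) S
|Y| = 0.02148 S → |Z| = 1/|Y| = 46.56 Ω, ∠Z = −∠Y = 66.76°
cos φ = cos(66.76°) = 0.3946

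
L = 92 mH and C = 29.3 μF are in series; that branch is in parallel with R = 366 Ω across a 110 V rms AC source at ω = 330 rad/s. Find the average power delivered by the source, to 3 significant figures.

33.1 W

X_L = ωL = 30.4 Ω
X_C = 1/(ωC) = 103 Ω
Branch 1: Z₁ = R = 366 Ω
Branch 2 (series LC): Z₂ = j(X_L − X_C) = −j73.1 Ω
Parallel: Z = Z₁Z₂/(Z₁+Z₂), |Z| = 71.6 Ω, ∠Z = -78.7°
I = V/|Z| = 1.54 A
P = VI cos φ = 110 × 1.54 × cos(-78.7°) = 33.1 W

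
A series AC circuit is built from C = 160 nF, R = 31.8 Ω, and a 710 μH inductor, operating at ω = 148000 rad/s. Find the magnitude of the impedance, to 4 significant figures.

70.44 Ω

X_L = ωL = 105.1 Ω
X_C = 1/(ωC) = 42.23 Ω
Net reactance X = X_L − X_C = 62.85 Ω
Z = 31.80 + j62.85 Ω
|Z| = √(31.80² + 62.85²) = 70.44 Ω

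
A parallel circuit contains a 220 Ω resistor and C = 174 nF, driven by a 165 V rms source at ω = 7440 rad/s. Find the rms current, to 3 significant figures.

780 mA

X_C = 1/(ωC) = 772 Ω
Parallel: admittances add. Y = 1/R + jωC
Y = (0.00455 + j0.00129) S
|Y| = 0.00473 S → |Z| = 1/|Y| = 212 Ω, ∠Z = −∠Y = -15.9°
I = V/|Z| = 165/212 = 780 mA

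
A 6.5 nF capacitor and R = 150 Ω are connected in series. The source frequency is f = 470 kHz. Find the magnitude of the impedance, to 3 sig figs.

ω = 2πf = 2.953e+06 rad/s
X_C = 1/(ωC) = 52.1 Ω
Z = 150 − j52.1 Ω
|Z| = √(150² + 52.1²) = 159 Ω

159 Ω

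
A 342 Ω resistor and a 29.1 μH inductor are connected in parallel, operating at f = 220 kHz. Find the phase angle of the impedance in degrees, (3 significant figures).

ω = 2πf = 1.382e+06 rad/s
X_L = ωL = 40.2 Ω
Parallel: admittances add. Y = 1/R + 1/(jωL)
Y = (0.00292 − j0.0249) S
|Y| = 0.0250 S → |Z| = 1/|Y| = 39.9 Ω, ∠Z = −∠Y = 83.3°

83.3°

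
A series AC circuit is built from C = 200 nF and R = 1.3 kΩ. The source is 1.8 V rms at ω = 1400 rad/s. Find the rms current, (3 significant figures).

474 μA

X_C = 1/(ωC) = 3570 Ω
Z = 1300 − j3570 Ω
|Z| = √(1300² + 3570²) = 3800 Ω
I = V/|Z| = 1.8/3800 = 474 μA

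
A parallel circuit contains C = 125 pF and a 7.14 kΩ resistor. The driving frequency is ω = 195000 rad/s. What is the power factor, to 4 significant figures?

0.9852

X_C = 1/(ωC) = 41030 Ω
Parallel: admittances add. Y = 1/R + jωC
Y = (0.0001401 + j2.438e-05) S
|Y| = 0.0001422 S → |Z| = 1/|Y| = 7034 Ω, ∠Z = −∠Y = -9.873°
cos φ = cos(-9.873°) = 0.9852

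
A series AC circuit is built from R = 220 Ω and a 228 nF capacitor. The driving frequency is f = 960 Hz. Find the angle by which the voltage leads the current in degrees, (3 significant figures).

-73.2°

ω = 2πf = 6032 rad/s
X_C = 1/(ωC) = 727 Ω
Z = 220 − j727 Ω
|Z| = √(220² + 727²) = 760 Ω
∠Z = arctan(-727/220) = -73.2°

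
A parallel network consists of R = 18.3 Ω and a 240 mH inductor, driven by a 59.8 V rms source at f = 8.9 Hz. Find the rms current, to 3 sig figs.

5.53 A

ω = 2πf = 55.92 rad/s
X_L = ωL = 13.4 Ω
Parallel: admittances add. Y = 1/R + 1/(jωL)
Y = (0.0546 − j0.0745) S
|Y| = 0.0924 S → |Z| = 1/|Y| = 10.8 Ω, ∠Z = −∠Y = 53.7°
I = V/|Z| = 59.8/10.8 = 5.53 A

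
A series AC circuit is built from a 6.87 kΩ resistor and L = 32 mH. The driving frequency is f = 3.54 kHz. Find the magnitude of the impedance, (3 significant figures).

6910 Ω

ω = 2πf = 22240 rad/s
X_L = ωL = 712 Ω
Z = 6870 + j712 Ω
|Z| = √(6870² + 712²) = 6910 Ω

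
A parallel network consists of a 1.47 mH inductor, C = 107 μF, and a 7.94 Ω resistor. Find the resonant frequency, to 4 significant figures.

ω₀ = 1/√(LC) = 1/√(0.00147 × 0.000107) = 2521 rad/s
f₀ = ω₀/(2π) = 401.3 Hz

401.3 Hz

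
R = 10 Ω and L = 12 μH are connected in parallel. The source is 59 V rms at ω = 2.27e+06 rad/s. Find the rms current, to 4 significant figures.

X_L = ωL = 27.24 Ω
Parallel: admittances add. Y = 1/R + 1/(jωL)
Y = (0.1000 − j0.03671) S
|Y| = 0.1065 S → |Z| = 1/|Y| = 9.387 Ω, ∠Z = −∠Y = 20.16°
I = V/|Z| = 59/9.387 = 6.285 A

6.285 A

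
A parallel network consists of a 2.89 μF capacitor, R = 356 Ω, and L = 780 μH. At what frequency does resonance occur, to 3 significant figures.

ω₀ = 1/√(LC) = 1/√(0.00078 × 2.89e-06) = 21060 rad/s
f₀ = ω₀/(2π) = 3.35 kHz

3.35 kHz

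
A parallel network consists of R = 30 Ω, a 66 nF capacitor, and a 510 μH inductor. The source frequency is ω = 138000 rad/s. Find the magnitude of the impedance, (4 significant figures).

29.65 Ω

X_L = ωL = 70.38 Ω
X_C = 1/(ωC) = 109.8 Ω
Parallel: admittances add. Y = 1/R + 1/(jωL) + jωC
Y = (0.03333 − j0.005101) S
|Y| = 0.03372 S → |Z| = 1/|Y| = 29.65 Ω, ∠Z = −∠Y = 8.700°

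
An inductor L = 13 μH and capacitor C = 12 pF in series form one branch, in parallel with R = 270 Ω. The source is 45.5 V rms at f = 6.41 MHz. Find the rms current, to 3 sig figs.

171 mA

ω = 2πf = 4.028e+07 rad/s
X_L = ωL = 524 Ω
X_C = 1/(ωC) = 2070 Ω
Branch 1: Z₁ = R = 270 Ω
Branch 2 (series LC): Z₂ = j(X_L − X_C) = −j1550 Ω
Parallel: Z = Z₁Z₂/(Z₁+Z₂), |Z| = 266 Ω, ∠Z = -9.91°
I = V/|Z| = 45.5/266 = 171 mA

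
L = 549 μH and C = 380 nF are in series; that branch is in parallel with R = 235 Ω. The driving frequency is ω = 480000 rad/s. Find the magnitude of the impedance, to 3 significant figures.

174 Ω

X_L = ωL = 264 Ω
X_C = 1/(ωC) = 5.48 Ω
Branch 1: Z₁ = R = 235 Ω
Branch 2 (series LC): Z₂ = j(X_L − X_C) = j258 Ω
Parallel: Z = Z₁Z₂/(Z₁+Z₂), |Z| = 174 Ω, ∠Z = 42.3°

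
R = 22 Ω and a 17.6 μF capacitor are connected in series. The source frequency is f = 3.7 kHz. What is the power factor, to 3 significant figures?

0.994

ω = 2πf = 23250 rad/s
X_C = 1/(ωC) = 2.44 Ω
Z = 22.0 − j2.44 Ω
|Z| = √(22.0² + 2.44²) = 22.1 Ω
∠Z = arctan(-2.44/22.0) = -6.34°
cos φ = cos(-6.34°) = 0.994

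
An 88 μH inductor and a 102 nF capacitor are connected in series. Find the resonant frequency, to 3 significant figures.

53.1 kHz

ω₀ = 1/√(LC) = 1/√(8.8e-05 × 1.02e-07) = 333800 rad/s
f₀ = ω₀/(2π) = 53.1 kHz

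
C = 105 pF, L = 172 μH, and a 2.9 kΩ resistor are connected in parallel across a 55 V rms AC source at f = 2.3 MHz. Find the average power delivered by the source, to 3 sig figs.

1.04 W

ω = 2πf = 1.445e+07 rad/s
X_L = ωL = 2490 Ω
X_C = 1/(ωC) = 659 Ω
Parallel: admittances add. Y = 1/R + 1/(jωL) + jωC
Y = (0.000345 + j0.00112) S
|Y| = 0.00117 S → |Z| = 1/|Y| = 857 Ω, ∠Z = −∠Y = -72.8°
I = V/|Z| = 64.2 mA
P = VI cos φ = 55 × 0.0642 × cos(-72.8°) = 1.04 W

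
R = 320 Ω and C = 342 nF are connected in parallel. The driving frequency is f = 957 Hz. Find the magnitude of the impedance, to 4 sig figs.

267.3 Ω

ω = 2πf = 6013 rad/s
X_C = 1/(ωC) = 486.3 Ω
Parallel: admittances add. Y = 1/R + jωC
Y = (0.003125 + j0.002056) S
|Y| = 0.003741 S → |Z| = 1/|Y| = 267.3 Ω, ∠Z = −∠Y = -33.35°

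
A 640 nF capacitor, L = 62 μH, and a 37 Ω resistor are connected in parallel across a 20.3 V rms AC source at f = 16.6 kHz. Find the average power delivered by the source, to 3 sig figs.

ω = 2πf = 104300 rad/s
X_L = ωL = 6.47 Ω
X_C = 1/(ωC) = 15.0 Ω
Parallel: admittances add. Y = 1/R + 1/(jωL) + jωC
Y = (0.0270 − j0.0879) S
|Y| = 0.0919 S → |Z| = 1/|Y| = 10.9 Ω, ∠Z = −∠Y = 72.9°
I = V/|Z| = 1.87 A
P = VI cos φ = 20.3 × 1.87 × cos(72.9°) = 11.1 W

11.1 W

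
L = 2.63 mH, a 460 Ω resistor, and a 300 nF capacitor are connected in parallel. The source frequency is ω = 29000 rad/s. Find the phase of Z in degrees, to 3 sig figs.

63.8°

X_L = ωL = 76.3 Ω
X_C = 1/(ωC) = 115 Ω
Parallel: admittances add. Y = 1/R + 1/(jωL) + jωC
Y = (0.00217 − j0.00441) S
|Y| = 0.00492 S → |Z| = 1/|Y| = 203 Ω, ∠Z = −∠Y = 63.8°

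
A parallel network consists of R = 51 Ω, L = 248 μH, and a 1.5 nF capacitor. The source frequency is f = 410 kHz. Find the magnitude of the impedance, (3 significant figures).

50.7 Ω

ω = 2πf = 2.576e+06 rad/s
X_L = ωL = 639 Ω
X_C = 1/(ωC) = 259 Ω
Parallel: admittances add. Y = 1/R + 1/(jωL) + jωC
Y = (0.0196 + j0.00230) S
|Y| = 0.0197 S → |Z| = 1/|Y| = 50.7 Ω, ∠Z = −∠Y = -6.69°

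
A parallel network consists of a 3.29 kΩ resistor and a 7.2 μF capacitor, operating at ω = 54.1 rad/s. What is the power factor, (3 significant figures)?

X_C = 1/(ωC) = 2570 Ω
Parallel: admittances add. Y = 1/R + jωC
Y = (0.000304 + j0.000390) S
|Y| = 0.000494 S → |Z| = 1/|Y| = 2020 Ω, ∠Z = −∠Y = -52.0°
cos φ = cos(-52.0°) = 0.615

0.615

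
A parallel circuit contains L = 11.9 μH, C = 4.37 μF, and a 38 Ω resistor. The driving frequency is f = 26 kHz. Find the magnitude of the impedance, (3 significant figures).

4.97 Ω

ω = 2πf = 163400 rad/s
X_L = ωL = 1.94 Ω
X_C = 1/(ωC) = 1.40 Ω
Parallel: admittances add. Y = 1/R + 1/(jωL) + jωC
Y = (0.0263 + j0.199) S
|Y| = 0.201 S → |Z| = 1/|Y| = 4.97 Ω, ∠Z = −∠Y = -82.5°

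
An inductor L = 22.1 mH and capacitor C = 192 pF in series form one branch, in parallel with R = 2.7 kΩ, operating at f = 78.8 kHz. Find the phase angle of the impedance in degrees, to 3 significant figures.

81.1°

ω = 2πf = 495100 rad/s
X_L = ωL = 10900 Ω
X_C = 1/(ωC) = 10500 Ω
Branch 1: Z₁ = R = 2700 Ω
Branch 2 (series LC): Z₂ = j(X_L − X_C) = j423 Ω
Parallel: Z = Z₁Z₂/(Z₁+Z₂), |Z| = 418 Ω, ∠Z = 81.1°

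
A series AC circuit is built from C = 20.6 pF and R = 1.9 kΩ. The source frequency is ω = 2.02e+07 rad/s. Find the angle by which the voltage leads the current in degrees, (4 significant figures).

X_C = 1/(ωC) = 2403 Ω
Z = 1900 − j2403 Ω
|Z| = √(1900² + 2403²) = 3064 Ω
∠Z = arctan(-2403/1900) = -51.67°

-51.67°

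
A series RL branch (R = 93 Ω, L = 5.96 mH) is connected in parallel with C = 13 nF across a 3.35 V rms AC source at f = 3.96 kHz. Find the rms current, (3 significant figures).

18.2 mA

ω = 2πf = 24880 rad/s
X_L = ωL = 148 Ω
X_C = 1/(ωC) = 3090 Ω
Branch 1 (R+jX_L): Z₁ = 93.0 + j148 Ω, |Z₁| = 175 Ω
Branch 2 (−jX_C): Z₂ = −j3090 Ω
Parallel: Z = Z₁Z₂/(Z₁+Z₂), |Z| = 184 Ω, ∠Z = 56.1°
I = V/|Z| = 3.35/184 = 18.2 mA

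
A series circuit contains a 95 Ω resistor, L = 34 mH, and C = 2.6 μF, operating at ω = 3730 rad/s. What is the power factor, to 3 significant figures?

X_L = ωL = 127 Ω
X_C = 1/(ωC) = 103 Ω
Net reactance X = X_L − X_C = 23.7 Ω
Z = 95.0 + j23.7 Ω
|Z| = √(95.0² + 23.7²) = 97.9 Ω
∠Z = arctan(23.7/95.0) = 14.0°
cos φ = cos(14.0°) = 0.970

0.970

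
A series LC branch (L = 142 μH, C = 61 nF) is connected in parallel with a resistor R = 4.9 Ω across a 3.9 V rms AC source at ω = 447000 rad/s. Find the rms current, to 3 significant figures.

809 mA

X_L = ωL = 63.5 Ω
X_C = 1/(ωC) = 36.7 Ω
Branch 1: Z₁ = R = 4.90 Ω
Branch 2 (series LC): Z₂ = j(X_L − X_C) = j26.8 Ω
Parallel: Z = Z₁Z₂/(Z₁+Z₂), |Z| = 4.82 Ω, ∠Z = 10.4°
I = V/|Z| = 3.9/4.82 = 809 mA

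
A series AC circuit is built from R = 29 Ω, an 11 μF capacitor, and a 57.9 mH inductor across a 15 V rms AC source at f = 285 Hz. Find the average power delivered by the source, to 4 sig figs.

ω = 2πf = 1791 rad/s
X_L = ωL = 103.7 Ω
X_C = 1/(ωC) = 50.77 Ω
Net reactance X = X_L − X_C = 52.91 Ω
Z = 29.00 + j52.91 Ω
|Z| = √(29.00² + 52.91²) = 60.34 Ω
∠Z = arctan(52.91/29.00) = 61.28°
I = V/|Z| = 248.6 mA
P = VI cos φ = 15 × 0.2486 × cos(61.28°) = 1.792 W

1.792 W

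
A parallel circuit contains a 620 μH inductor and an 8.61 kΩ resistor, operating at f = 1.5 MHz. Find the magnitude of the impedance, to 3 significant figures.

ω = 2πf = 9.425e+06 rad/s
X_L = ωL = 5840 Ω
Parallel: admittances add. Y = 1/R + 1/(jωL)
Y = (0.000116 − j0.000171) S
|Y| = 0.000207 S → |Z| = 1/|Y| = 4840 Ω, ∠Z = −∠Y = 55.8°

4840 Ω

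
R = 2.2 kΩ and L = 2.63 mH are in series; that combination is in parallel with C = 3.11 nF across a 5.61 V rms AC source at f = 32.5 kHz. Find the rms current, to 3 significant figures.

3.83 mA

ω = 2πf = 204200 rad/s
X_L = ωL = 537 Ω
X_C = 1/(ωC) = 1570 Ω
Branch 1 (R+jX_L): Z₁ = 2200 + j537 Ω, |Z₁| = 2260 Ω
Branch 2 (−jX_C): Z₂ = −j1570 Ω
Parallel: Z = Z₁Z₂/(Z₁+Z₂), |Z| = 1470 Ω, ∠Z = -51.0°
I = V/|Z| = 5.61/1470 = 3.83 mA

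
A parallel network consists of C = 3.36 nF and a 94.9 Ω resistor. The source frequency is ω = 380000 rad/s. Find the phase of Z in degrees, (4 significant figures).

-6.909°

X_C = 1/(ωC) = 783.2 Ω
Parallel: admittances add. Y = 1/R + jωC
Y = (0.01054 + j0.001277) S
|Y| = 0.01061 S → |Z| = 1/|Y| = 94.21 Ω, ∠Z = −∠Y = -6.909°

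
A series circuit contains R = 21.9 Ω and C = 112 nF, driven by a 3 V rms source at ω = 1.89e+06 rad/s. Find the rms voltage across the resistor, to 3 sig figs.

2.93 V

X_C = 1/(ωC) = 4.72 Ω
Z = 21.9 − j4.72 Ω
|Z| = √(21.9² + 4.72²) = 22.4 Ω
I = V/|Z| = 134 mA
V_R = I·|Z_R| = 0.134 × 21.9 = 2.93 V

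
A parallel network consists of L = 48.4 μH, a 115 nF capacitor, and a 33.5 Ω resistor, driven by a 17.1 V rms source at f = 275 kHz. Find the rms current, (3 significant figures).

3.23 A

ω = 2πf = 1.728e+06 rad/s
X_L = ωL = 83.6 Ω
X_C = 1/(ωC) = 5.03 Ω
Parallel: admittances add. Y = 1/R + 1/(jωL) + jωC
Y = (0.0299 + j0.187) S
|Y| = 0.189 S → |Z| = 1/|Y| = 5.29 Ω, ∠Z = −∠Y = -80.9°
I = V/|Z| = 17.1/5.29 = 3.23 A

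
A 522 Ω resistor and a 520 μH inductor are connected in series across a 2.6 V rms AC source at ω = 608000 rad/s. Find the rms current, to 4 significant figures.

4.260 mA

X_L = ωL = 316.2 Ω
Z = 522.0 + j316.2 Ω
|Z| = √(522.0² + 316.2²) = 610.3 Ω
I = V/|Z| = 2.6/610.3 = 4.260 mA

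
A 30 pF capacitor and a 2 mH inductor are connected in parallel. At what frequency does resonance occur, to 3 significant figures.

ω₀ = 1/√(LC) = 1/√(0.002 × 3e-11) = 4.082e+06 rad/s
f₀ = ω₀/(2π) = 650 kHz

650 kHz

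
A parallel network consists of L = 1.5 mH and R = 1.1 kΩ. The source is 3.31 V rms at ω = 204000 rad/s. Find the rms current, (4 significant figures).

11.23 mA

X_L = ωL = 306.0 Ω
Parallel: admittances add. Y = 1/R + 1/(jωL)
Y = (0.0009091 − j0.003268) S
|Y| = 0.003392 S → |Z| = 1/|Y| = 294.8 Ω, ∠Z = −∠Y = 74.45°
I = V/|Z| = 3.31/294.8 = 11.23 mA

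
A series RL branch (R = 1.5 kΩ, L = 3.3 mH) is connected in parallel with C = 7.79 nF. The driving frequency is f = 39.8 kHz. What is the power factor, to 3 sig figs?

ω = 2πf = 250100 rad/s
X_L = ωL = 825 Ω
X_C = 1/(ωC) = 513 Ω
Branch 1 (R+jX_L): Z₁ = 1500 + j825 Ω, |Z₁| = 1710 Ω
Branch 2 (−jX_C): Z₂ = −j513 Ω
Parallel: Z = Z₁Z₂/(Z₁+Z₂), |Z| = 574 Ω, ∠Z = -72.9°
cos φ = cos(-72.9°) = 0.294

0.294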